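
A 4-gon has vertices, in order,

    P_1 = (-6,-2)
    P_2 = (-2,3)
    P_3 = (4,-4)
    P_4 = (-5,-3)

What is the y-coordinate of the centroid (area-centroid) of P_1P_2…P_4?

Apply the shoelace (surveyor's) formula. First the cross-terms c_i = x_i·y_{i+1} − x_{i+1}·y_i:
  -22, -4, -32, -8  ⇒  2A = -66, A = -33.
Then Σ (y_i + y_{i+1})·c_i = 246, so ȳ = 246 / (6·(-33)) = -41/33.

-41/33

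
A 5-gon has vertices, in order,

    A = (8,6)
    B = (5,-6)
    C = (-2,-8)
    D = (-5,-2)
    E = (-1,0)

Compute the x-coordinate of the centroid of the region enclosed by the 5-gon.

Apply the shoelace formula. First the cross-terms c_i = x_i·y_{i+1} − x_{i+1}·y_i:
  -78, -52, -36, -2, -6  ⇒  2A = -174, A = -87.
Then Σ (x_i + x_{i+1})·c_i = -948, so x̄ = -948 / (6·(-87)) = 158/87.

158/87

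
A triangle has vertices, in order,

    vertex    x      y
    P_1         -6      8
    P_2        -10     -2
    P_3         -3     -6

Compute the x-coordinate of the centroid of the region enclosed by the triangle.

-19/3

Apply the surveyor's formula. First the cross-terms c_i = x_i·y_{i+1} − x_{i+1}·y_i:
  92, 54, -60  ⇒  2A = 86, A = 43.
Then Σ (x_i + x_{i+1})·c_i = -1634, so x̄ = -1634 / (6·43) = -19/3.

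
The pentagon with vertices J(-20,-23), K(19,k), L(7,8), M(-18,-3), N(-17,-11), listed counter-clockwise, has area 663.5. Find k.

The doubled signed area Σ (x_i y_{i+1} − x_{i+1} y_i) is linear in k.
With k=0 it equals 1030; the coefficient of k is -27 (from the two edges through K).
So -27·k + 1030 = 2·663.5 = 1327 ⇒ k = -11.

-11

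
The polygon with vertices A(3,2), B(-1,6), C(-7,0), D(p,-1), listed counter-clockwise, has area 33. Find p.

Write out the shoelace sum; only the two edges meeting at D involve p:
2·Area = [((-7)·(-1) − p·0) + (p·2 − 3·(-1))] + 62
       = 2·p + 72 = 66
⇒ p = -3.

-3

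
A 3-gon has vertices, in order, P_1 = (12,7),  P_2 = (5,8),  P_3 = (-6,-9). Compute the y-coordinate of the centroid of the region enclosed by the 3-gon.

Apply the shoelace (surveyor's) formula. First the cross-terms c_i = x_i·y_{i+1} − x_{i+1}·y_i:
  61, 3, 66  ⇒  2A = 130, A = 65.
Then Σ (y_i + y_{i+1})·c_i = 780, so ȳ = 780 / (6·65) = 2.

2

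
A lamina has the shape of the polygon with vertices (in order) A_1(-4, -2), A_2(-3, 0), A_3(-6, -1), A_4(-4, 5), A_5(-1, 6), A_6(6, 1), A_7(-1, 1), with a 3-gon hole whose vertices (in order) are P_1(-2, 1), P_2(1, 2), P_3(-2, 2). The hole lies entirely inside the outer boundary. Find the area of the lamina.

Outer boundary:
Apply the shoelace (surveyor's) formula: 2A = Σ (x_i·y_{i+1} − x_{i+1}·y_i), indices taken mod 7.
Cross-terms: -6, 3, -34, -19, -37, 7, 6  ⇒  Σ = -80
Area = |Σ|/2 = 40.
Hole:
Apply Gauss's area formula: 2A = Σ (x_i·y_{i+1} − x_{i+1}·y_i), indices taken mod 3.
Σ = (-5) + (6) + (2) = 3
Area = |Σ|/2 = 1.5.
Net area = 40 − 1.5 = 38.5.

38.5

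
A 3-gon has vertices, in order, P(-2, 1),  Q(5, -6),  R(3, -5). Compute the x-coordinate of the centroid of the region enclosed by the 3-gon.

2

Apply the shoelace formula. First the cross-terms c_i = x_i·y_{i+1} − x_{i+1}·y_i:
  7, -7, -7  ⇒  2A = -7, A = -3.5.
Then Σ (x_i + x_{i+1})·c_i = -42, so x̄ = -42 / (6·(-3.5)) = 2.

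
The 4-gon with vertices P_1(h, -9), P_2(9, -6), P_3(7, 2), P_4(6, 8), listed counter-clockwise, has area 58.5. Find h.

Write out the shoelace sum; only the two edges meeting at P_1 involve h:
2·Area = [(6·(-9) − h·8) + (h·(-6) − 9·(-9))] + 104
       = -14·h + 131 = 117
⇒ h = 1.

1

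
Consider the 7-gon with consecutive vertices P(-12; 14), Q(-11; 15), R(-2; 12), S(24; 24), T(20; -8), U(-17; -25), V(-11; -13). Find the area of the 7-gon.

1068

Apply the shoelace (surveyor's) formula: 2A = Σ (x_i·y_{i+1} − x_{i+1}·y_i), indices taken mod 7.
Cross-terms: -26, -102, -336, -672, -636, -54, -310  ⇒  Σ = -2136
Area = |Σ|/2 = 1068.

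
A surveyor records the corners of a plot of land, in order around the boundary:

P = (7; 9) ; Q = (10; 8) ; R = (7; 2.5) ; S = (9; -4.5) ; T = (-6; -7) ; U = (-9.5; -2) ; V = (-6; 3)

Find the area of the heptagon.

Apply the shoelace (surveyor's) formula: 2A = Σ (x_i·y_{i+1} − x_{i+1}·y_i), indices taken mod 7.
P→Q: (7)(8) − (10)(9) = -34
Q→R: (10)(2.5) − (7)(8) = -31
R→S: (7)(-4.5) − (9)(2.5) = -54
S→T: (9)(-7) − (-6)(-4.5) = -90
T→U: (-6)(-2) − (-9.5)(-7) = -54.5
U→V: (-9.5)(3) − (-6)(-2) = -40.5
V→P: (-6)(9) − (7)(3) = -75
Σ = -379
Area = |Σ|/2 = 189.5.

189.5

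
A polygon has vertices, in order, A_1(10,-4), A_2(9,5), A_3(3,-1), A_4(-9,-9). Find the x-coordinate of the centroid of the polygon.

211/57

Apply the shoelace formula. First the cross-terms c_i = x_i·y_{i+1} − x_{i+1}·y_i:
  86, -24, -36, 126  ⇒  2A = 152, A = 76.
Then Σ (x_i + x_{i+1})·c_i = 1688, so x̄ = 1688 / (6·76) = 211/57.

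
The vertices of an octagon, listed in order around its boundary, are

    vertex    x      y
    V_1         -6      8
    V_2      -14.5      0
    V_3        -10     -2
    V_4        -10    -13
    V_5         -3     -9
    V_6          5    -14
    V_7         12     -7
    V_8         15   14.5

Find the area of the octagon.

506

V_1→V_2: (-6)(0) − (-14.5)(8) = 116
V_2→V_3: (-14.5)(-2) − (-10)(0) = 29
V_3→V_4: (-10)(-13) − (-10)(-2) = 110
V_4→V_5: (-10)(-9) − (-3)(-13) = 51
V_5→V_6: (-3)(-14) − (5)(-9) = 87
V_6→V_7: (5)(-7) − (12)(-14) = 133
V_7→V_8: (12)(14.5) − (15)(-7) = 279
V_8→V_1: (15)(8) − (-6)(14.5) = 207
Σ = 1012
Area = |Σ|/2 = 506.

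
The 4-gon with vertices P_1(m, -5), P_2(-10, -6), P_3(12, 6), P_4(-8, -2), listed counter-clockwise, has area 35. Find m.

Write out the shoelace sum; only the two edges meeting at P_1 involve m:
2·Area = [((-8)·(-5) − m·(-2)) + (m·(-6) − (-10)·(-5))] + 36
       = -4·m + 26 = 70
⇒ m = -11.

-11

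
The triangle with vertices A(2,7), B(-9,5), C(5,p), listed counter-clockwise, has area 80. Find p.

-7

The doubled signed area Σ (x_i y_{i+1} − x_{i+1} y_i) is linear in p.
With p=0 it equals 83; the coefficient of p is -11 (from the two edges through C).
So -11·p + 83 = 2·80 = 160 ⇒ p = -7.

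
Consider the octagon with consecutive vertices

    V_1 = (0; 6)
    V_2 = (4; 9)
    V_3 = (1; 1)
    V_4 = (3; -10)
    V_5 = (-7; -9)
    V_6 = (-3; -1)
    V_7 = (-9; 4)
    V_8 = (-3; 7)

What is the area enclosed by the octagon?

124.5

Σ = (-24) + (-5) + (-13) + (-97) + (-20) + (-21) + (-51) + (-18) = -249
Area = |Σ|/2 = 124.5.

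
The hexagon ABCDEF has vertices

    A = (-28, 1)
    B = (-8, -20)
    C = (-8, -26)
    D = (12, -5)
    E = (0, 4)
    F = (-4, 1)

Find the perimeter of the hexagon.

|AB| = √((20)² + (-21)²) = √841 = 29
|BC| = √((0)² + (-6)²) = √36 = 6
|CD| = √((20)² + (21)²) = √841 = 29
|DE| = √((-12)² + (9)²) = √225 = 15
|EF| = √((-4)² + (-3)²) = √25 = 5
|FA| = √((-24)² + (0)²) = √576 = 24
Perimeter = 29 + 6 + 29 + 15 + 5 + 24 = 108.

108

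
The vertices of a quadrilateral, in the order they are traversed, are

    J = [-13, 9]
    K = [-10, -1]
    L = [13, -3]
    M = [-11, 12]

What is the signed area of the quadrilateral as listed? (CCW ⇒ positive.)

163

Apply the surveyor's formula: 2A = Σ (x_i·y_{i+1} − x_{i+1}·y_i), indices taken mod 4.
Σ = (103) + (43) + (123) + (57) = 326
Signed area = Σ/2 = 163 (positive ⇒ counter-clockwise traversal).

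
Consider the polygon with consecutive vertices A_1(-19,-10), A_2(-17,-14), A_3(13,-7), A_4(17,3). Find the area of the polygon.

221

Apply the surveyor's formula: 2A = Σ (x_i·y_{i+1} − x_{i+1}·y_i), indices taken mod 4.
A_1→A_2: (-19)(-14) − (-17)(-10) = 96
A_2→A_3: (-17)(-7) − (13)(-14) = 301
A_3→A_4: (13)(3) − (17)(-7) = 158
A_4→A_1: (17)(-10) − (-19)(3) = -113
Σ = 442
Area = |Σ|/2 = 221.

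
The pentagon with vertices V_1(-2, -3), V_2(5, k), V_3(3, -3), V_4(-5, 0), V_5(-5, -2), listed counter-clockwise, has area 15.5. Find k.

-5

The doubled signed area Σ (x_i y_{i+1} − x_{i+1} y_i) is linear in k.
With k=0 it equals 6; the coefficient of k is -5 (from the two edges through V_2).
So -5·k + 6 = 2·15.5 = 31 ⇒ k = -5.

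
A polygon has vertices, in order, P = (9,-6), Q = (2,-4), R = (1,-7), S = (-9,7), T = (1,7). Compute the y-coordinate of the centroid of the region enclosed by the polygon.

233/229

Apply Gauss's area formula. First the cross-terms c_i = x_i·y_{i+1} − x_{i+1}·y_i:
  -24, -10, -56, -70, -69  ⇒  2A = -229, A = -114.5.
Then Σ (y_i + y_{i+1})·c_i = -699, so ȳ = -699 / (6·(-114.5)) = 233/229.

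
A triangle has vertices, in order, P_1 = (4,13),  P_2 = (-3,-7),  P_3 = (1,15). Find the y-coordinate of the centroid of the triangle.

7

Apply the surveyor's formula. First the cross-terms c_i = x_i·y_{i+1} − x_{i+1}·y_i:
  11, -38, -47  ⇒  2A = -74, A = -37.
Then Σ (y_i + y_{i+1})·c_i = -1554, so ȳ = -1554 / (6·(-37)) = 7.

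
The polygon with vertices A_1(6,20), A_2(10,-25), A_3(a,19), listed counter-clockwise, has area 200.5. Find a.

15

Write out the shoelace sum; only the two edges meeting at A_3 involve a:
2·Area = [(10·19 − a·(-25)) + (a·20 − 6·19)] + -350
       = 45·a + -274 = 401
⇒ a = 15.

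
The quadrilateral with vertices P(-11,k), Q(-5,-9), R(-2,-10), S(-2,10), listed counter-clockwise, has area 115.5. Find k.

10

The doubled signed area Σ (x_i y_{i+1} − x_{i+1} y_i) is linear in k.
With k=0 it equals 201; the coefficient of k is 3 (from the two edges through P).
So 3·k + 201 = 2·115.5 = 231 ⇒ k = 10.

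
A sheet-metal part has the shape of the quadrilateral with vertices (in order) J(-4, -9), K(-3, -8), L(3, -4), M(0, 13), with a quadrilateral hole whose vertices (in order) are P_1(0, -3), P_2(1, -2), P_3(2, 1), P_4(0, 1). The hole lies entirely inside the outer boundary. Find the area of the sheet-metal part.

Outer boundary:
J→K: (-4)(-8) − (-3)(-9) = 5
K→L: (-3)(-4) − (3)(-8) = 36
L→M: (3)(13) − (0)(-4) = 39
M→J: (0)(-9) − (-4)(13) = 52
Σ = 132
Area = |Σ|/2 = 66.
Hole:
Cross-terms: 3, 5, 2, 0  ⇒  Σ = 10
Area = |Σ|/2 = 5.
Net area = 66 − 5 = 61.

61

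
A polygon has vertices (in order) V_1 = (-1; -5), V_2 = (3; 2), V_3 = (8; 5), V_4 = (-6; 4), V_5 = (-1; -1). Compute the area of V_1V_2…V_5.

44

Apply the surveyor's formula: 2A = Σ (x_i·y_{i+1} − x_{i+1}·y_i), indices taken mod 5.
Σ = (13) + (-1) + (62) + (10) + (4) = 88
Area = |Σ|/2 = 44.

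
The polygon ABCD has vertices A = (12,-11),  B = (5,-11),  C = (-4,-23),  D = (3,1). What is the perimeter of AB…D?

62

|AB| = √((-7)² + (0)²) = √49 = 7
|BC| = √((-9)² + (-12)²) = √225 = 15
|CD| = √((7)² + (24)²) = √625 = 25
|DA| = √((9)² + (-12)²) = √225 = 15
Perimeter = 7 + 15 + 25 + 15 = 62.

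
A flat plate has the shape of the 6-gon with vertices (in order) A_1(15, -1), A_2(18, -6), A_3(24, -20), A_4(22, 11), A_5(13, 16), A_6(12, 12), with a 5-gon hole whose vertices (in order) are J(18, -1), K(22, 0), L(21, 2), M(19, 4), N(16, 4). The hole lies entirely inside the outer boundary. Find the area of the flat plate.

180.5

Outer boundary:
Σ = (-72) + (-216) + (704) + (209) + (-36) + (-192) = 397
Area = |Σ|/2 = 198.5.
Hole:
Σ = (22) + (44) + (46) + (12) + (-88) = 36
Area = |Σ|/2 = 18.
Net area = 198.5 − 18 = 180.5.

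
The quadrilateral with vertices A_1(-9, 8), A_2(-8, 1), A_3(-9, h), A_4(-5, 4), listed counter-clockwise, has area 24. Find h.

-8

The doubled signed area Σ (x_i y_{i+1} − x_{i+1} y_i) is linear in h.
With h=0 it equals 24; the coefficient of h is -3 (from the two edges through A_3).
So -3·h + 24 = 2·24 = 48 ⇒ h = -8.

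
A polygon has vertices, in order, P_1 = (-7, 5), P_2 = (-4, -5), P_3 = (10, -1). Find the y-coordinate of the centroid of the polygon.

-1/3

Apply Gauss's area formula. First the cross-terms c_i = x_i·y_{i+1} − x_{i+1}·y_i:
  55, 54, 43  ⇒  2A = 152, A = 76.
Then Σ (y_i + y_{i+1})·c_i = -152, so ȳ = -152 / (6·76) = -1/3.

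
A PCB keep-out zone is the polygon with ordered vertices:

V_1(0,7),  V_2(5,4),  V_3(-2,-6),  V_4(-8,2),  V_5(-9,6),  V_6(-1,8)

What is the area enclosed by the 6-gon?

106

Cross-terms: -35, -22, -52, -30, -66, -7  ⇒  Σ = -212
Area = |Σ|/2 = 106.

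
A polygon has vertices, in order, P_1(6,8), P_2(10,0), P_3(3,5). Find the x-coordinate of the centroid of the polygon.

19/3

Apply the shoelace formula. First the cross-terms c_i = x_i·y_{i+1} − x_{i+1}·y_i:
  -80, 50, -6  ⇒  2A = -36, A = -18.
Then Σ (x_i + x_{i+1})·c_i = -684, so x̄ = -684 / (6·(-18)) = 19/3.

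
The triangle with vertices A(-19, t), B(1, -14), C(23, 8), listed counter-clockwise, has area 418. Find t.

4

Write out the shoelace sum; only the two edges meeting at A involve t:
2·Area = [(23·t − (-19)·8) + ((-19)·(-14) − 1·t)] + 330
       = 22·t + 748 = 836
⇒ t = 4.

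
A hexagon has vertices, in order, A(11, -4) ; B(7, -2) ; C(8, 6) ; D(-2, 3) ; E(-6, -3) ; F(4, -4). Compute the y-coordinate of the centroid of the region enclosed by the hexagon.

Apply the shoelace formula. First the cross-terms c_i = x_i·y_{i+1} − x_{i+1}·y_i:
  6, 58, 36, 24, 36, 28  ⇒  2A = 188, A = 94.
Then Σ (y_i + y_{i+1})·c_i = 44, so ȳ = 44 / (6·94) = 11/141.

11/141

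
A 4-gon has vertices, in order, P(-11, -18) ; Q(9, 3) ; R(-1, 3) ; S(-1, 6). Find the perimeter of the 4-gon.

|PQ| = √((20)² + (21)²) = √841 = 29
|QR| = √((-10)² + (0)²) = √100 = 10
|RS| = √((0)² + (3)²) = √9 = 3
|SP| = √((-10)² + (-24)²) = √676 = 26
Perimeter = 29 + 10 + 3 + 26 = 68.

68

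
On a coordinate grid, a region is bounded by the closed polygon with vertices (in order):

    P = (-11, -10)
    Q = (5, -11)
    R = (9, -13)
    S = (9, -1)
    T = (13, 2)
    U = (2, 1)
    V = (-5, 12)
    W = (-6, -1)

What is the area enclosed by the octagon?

254

Apply Gauss's area formula: 2A = Σ (x_i·y_{i+1} − x_{i+1}·y_i), indices taken mod 8.
Cross-terms: 171, 34, 108, 31, 9, 29, 77, 49  ⇒  Σ = 508
Area = |Σ|/2 = 254.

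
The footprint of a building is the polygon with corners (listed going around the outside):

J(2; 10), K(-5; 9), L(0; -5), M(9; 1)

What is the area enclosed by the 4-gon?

113

Apply the shoelace (surveyor's) formula: 2A = Σ (x_i·y_{i+1} − x_{i+1}·y_i), indices taken mod 4.
Σ = (68) + (25) + (45) + (88) = 226
Area = |Σ|/2 = 113.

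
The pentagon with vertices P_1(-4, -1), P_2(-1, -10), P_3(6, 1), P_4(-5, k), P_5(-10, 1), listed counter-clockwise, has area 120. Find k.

Write out the shoelace sum; only the two edges meeting at P_4 involve k:
2·Area = [(6·k − (-5)·1) + ((-5)·1 − (-10)·k)] + 112
       = 16·k + 112 = 240
⇒ k = 8.

8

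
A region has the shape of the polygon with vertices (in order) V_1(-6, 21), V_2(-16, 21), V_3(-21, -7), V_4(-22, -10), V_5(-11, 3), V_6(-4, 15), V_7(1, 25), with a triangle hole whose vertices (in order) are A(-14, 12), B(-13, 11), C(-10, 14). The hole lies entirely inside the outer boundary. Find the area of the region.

Outer boundary:
Apply the shoelace formula: 2A = Σ (x_i·y_{i+1} − x_{i+1}·y_i), indices taken mod 7.
Σ = (210) + (553) + (56) + (-176) + (-153) + (-115) + (171) = 546
Area = |Σ|/2 = 273.
Hole:
A→B: (-14)(11) − (-13)(12) = 2
B→C: (-13)(14) − (-10)(11) = -72
C→A: (-10)(12) − (-14)(14) = 76
Σ = 6
Area = |Σ|/2 = 3.
Net area = 273 − 3 = 270.

270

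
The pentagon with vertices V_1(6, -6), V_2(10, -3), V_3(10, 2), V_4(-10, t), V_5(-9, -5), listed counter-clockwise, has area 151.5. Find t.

3

The doubled signed area Σ (x_i y_{i+1} − x_{i+1} y_i) is linear in t.
With t=0 it equals 246; the coefficient of t is 19 (from the two edges through V_4).
So 19·t + 246 = 2·151.5 = 303 ⇒ t = 3.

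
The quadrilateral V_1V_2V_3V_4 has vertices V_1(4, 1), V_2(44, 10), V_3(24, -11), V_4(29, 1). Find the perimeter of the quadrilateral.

108

|V_1V_2| = √((40)² + (9)²) = √1681 = 41
|V_2V_3| = √((-20)² + (-21)²) = √841 = 29
|V_3V_4| = √((5)² + (12)²) = √169 = 13
|V_4V_1| = √((-25)² + (0)²) = √625 = 25
Perimeter = 41 + 29 + 13 + 25 = 108.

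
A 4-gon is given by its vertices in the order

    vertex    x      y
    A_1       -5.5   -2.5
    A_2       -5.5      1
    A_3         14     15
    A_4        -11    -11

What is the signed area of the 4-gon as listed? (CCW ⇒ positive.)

-68.875

Apply the shoelace formula: 2A = Σ (x_i·y_{i+1} − x_{i+1}·y_i), indices taken mod 4.
Σ = (-19.25) + (-96.5) + (11) + (-33) = -137.75
Signed area = Σ/2 = -68.875 (negative ⇒ clockwise traversal).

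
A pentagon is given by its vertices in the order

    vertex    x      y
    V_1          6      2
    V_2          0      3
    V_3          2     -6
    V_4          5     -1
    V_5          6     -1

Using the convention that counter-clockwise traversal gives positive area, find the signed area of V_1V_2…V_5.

29.5

Apply the surveyor's formula: 2A = Σ (x_i·y_{i+1} − x_{i+1}·y_i), indices taken mod 5.
Cross-terms: 18, -6, 28, 1, 18  ⇒  Σ = 59
Signed area = Σ/2 = 29.5 (positive ⇒ counter-clockwise traversal).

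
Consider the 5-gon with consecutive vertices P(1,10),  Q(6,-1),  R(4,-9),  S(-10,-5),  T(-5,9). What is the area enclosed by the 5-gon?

197.5

Apply the shoelace (surveyor's) formula: 2A = Σ (x_i·y_{i+1} − x_{i+1}·y_i), indices taken mod 5.
Cross-terms: -61, -50, -110, -115, -59  ⇒  Σ = -395
Area = |Σ|/2 = 197.5.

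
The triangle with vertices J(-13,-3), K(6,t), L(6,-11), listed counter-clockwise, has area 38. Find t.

-15

The doubled signed area Σ (x_i y_{i+1} − x_{i+1} y_i) is linear in t.
With t=0 it equals -209; the coefficient of t is -19 (from the two edges through K).
So -19·t + -209 = 2·38 = 76 ⇒ t = -15.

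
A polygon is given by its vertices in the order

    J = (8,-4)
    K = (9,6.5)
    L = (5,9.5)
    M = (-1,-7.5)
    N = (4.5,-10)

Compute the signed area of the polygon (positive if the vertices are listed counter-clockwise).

Cross-terms: 88, 53, -28, 43.75, 62  ⇒  Σ = 218.75
Signed area = Σ/2 = 109.375 (positive ⇒ counter-clockwise traversal).

109.375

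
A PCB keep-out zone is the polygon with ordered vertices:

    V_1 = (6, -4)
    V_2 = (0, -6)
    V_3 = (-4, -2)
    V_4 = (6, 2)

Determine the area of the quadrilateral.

46

Cross-terms: -36, -24, 4, -36  ⇒  Σ = -92
Area = |Σ|/2 = 46.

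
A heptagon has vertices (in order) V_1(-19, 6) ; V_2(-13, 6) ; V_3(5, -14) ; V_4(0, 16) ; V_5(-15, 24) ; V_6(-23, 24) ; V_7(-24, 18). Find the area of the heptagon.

Apply the surveyor's formula: 2A = Σ (x_i·y_{i+1} − x_{i+1}·y_i), indices taken mod 7.
V_1→V_2: (-19)(6) − (-13)(6) = -36
V_2→V_3: (-13)(-14) − (5)(6) = 152
V_3→V_4: (5)(16) − (0)(-14) = 80
V_4→V_5: (0)(24) − (-15)(16) = 240
V_5→V_6: (-15)(24) − (-23)(24) = 192
V_6→V_7: (-23)(18) − (-24)(24) = 162
V_7→V_1: (-24)(6) − (-19)(18) = 198
Σ = 988
Area = |Σ|/2 = 494.

494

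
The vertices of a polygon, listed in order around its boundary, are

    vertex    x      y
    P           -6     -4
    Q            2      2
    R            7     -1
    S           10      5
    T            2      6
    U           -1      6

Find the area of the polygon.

66.5

P→Q: (-6)(2) − (2)(-4) = -4
Q→R: (2)(-1) − (7)(2) = -16
R→S: (7)(5) − (10)(-1) = 45
S→T: (10)(6) − (2)(5) = 50
T→U: (2)(6) − (-1)(6) = 18
U→P: (-1)(-4) − (-6)(6) = 40
Σ = 133
Area = |Σ|/2 = 66.5.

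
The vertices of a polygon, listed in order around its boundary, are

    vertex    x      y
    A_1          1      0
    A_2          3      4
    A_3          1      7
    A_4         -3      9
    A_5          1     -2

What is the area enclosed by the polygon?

25

Apply the shoelace formula: 2A = Σ (x_i·y_{i+1} − x_{i+1}·y_i), indices taken mod 5.
Σ = (4) + (17) + (30) + (-3) + (2) = 50
Area = |Σ|/2 = 25.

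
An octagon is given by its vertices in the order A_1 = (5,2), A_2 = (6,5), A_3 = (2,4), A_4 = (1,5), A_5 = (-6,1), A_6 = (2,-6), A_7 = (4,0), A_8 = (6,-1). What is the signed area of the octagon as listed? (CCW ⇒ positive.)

67.5

Apply the shoelace (surveyor's) formula: 2A = Σ (x_i·y_{i+1} − x_{i+1}·y_i), indices taken mod 8.
A_1→A_2: (5)(5) − (6)(2) = 13
A_2→A_3: (6)(4) − (2)(5) = 14
A_3→A_4: (2)(5) − (1)(4) = 6
A_4→A_5: (1)(1) − (-6)(5) = 31
A_5→A_6: (-6)(-6) − (2)(1) = 34
A_6→A_7: (2)(0) − (4)(-6) = 24
A_7→A_8: (4)(-1) − (6)(0) = -4
A_8→A_1: (6)(2) − (5)(-1) = 17
Σ = 135
Signed area = Σ/2 = 67.5 (positive ⇒ counter-clockwise traversal).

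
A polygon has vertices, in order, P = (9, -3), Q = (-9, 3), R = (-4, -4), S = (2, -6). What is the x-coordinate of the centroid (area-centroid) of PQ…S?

Apply the shoelace formula. First the cross-terms c_i = x_i·y_{i+1} − x_{i+1}·y_i:
  0, 48, 32, 48  ⇒  2A = 128, A = 64.
Then Σ (x_i + x_{i+1})·c_i = -160, so x̄ = -160 / (6·64) = -5/12.

-5/12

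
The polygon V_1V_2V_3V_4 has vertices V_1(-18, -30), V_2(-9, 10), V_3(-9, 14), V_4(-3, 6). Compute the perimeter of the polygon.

94

|V_1V_2| = √((9)² + (40)²) = √1681 = 41
|V_2V_3| = √((0)² + (4)²) = √16 = 4
|V_3V_4| = √((6)² + (-8)²) = √100 = 10
|V_4V_1| = √((-15)² + (-36)²) = √1521 = 39
Perimeter = 41 + 4 + 10 + 39 = 94.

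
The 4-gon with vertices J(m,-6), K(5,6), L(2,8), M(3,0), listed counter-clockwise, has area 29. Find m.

Write out the shoelace sum; only the two edges meeting at J involve m:
2·Area = [(3·(-6) − m·0) + (m·6 − 5·(-6))] + 4
       = 6·m + 16 = 58
⇒ m = 7.

7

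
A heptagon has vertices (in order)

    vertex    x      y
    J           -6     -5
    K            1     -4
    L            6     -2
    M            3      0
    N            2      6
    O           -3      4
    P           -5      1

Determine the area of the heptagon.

74.5

Σ = (29) + (22) + (6) + (18) + (26) + (17) + (31) = 149
Area = |Σ|/2 = 74.5.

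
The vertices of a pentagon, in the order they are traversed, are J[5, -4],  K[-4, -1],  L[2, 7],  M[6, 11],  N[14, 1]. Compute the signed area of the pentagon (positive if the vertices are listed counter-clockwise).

-138

J→K: (5)(-1) − (-4)(-4) = -21
K→L: (-4)(7) − (2)(-1) = -26
L→M: (2)(11) − (6)(7) = -20
M→N: (6)(1) − (14)(11) = -148
N→J: (14)(-4) − (5)(1) = -61
Σ = -276
Signed area = Σ/2 = -138 (negative ⇒ clockwise traversal).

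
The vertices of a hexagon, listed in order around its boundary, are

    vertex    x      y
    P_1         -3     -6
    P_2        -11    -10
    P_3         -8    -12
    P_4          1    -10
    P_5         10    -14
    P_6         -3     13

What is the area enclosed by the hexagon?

Σ = (-36) + (52) + (92) + (86) + (88) + (57) = 339
Area = |Σ|/2 = 169.5.

169.5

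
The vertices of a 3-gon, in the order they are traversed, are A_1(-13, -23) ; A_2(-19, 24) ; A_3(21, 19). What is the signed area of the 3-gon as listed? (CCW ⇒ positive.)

Apply the shoelace (surveyor's) formula: 2A = Σ (x_i·y_{i+1} − x_{i+1}·y_i), indices taken mod 3.
Σ = (-749) + (-865) + (-236) = -1850
Signed area = Σ/2 = -925 (negative ⇒ clockwise traversal).

-925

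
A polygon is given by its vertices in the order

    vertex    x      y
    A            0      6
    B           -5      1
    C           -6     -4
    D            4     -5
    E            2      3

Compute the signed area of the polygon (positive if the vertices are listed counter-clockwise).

Σ = (30) + (26) + (46) + (22) + (12) = 136
Signed area = Σ/2 = 68 (positive ⇒ counter-clockwise traversal).

68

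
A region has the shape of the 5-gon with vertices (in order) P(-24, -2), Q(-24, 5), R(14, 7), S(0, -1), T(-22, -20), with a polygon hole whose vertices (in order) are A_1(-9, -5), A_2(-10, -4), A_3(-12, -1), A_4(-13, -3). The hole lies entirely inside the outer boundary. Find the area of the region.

434.5

Outer boundary:
Apply the shoelace (surveyor's) formula: 2A = Σ (x_i·y_{i+1} − x_{i+1}·y_i), indices taken mod 5.
Σ = (-168) + (-238) + (-14) + (-22) + (-436) = -878
Area = |Σ|/2 = 439.
Hole:
Apply the surveyor's formula: 2A = Σ (x_i·y_{i+1} − x_{i+1}·y_i), indices taken mod 4.
Σ = (-14) + (-38) + (23) + (38) = 9
Area = |Σ|/2 = 4.5.
Net area = 439 − 4.5 = 434.5.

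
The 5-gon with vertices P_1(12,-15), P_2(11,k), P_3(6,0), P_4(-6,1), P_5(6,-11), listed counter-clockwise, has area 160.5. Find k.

Write out the shoelace sum; only the two edges meeting at P_2 involve k:
2·Area = [(12·k − 11·(-15)) + (11·0 − 6·k)] + 108
       = 6·k + 273 = 321
⇒ k = 8.

8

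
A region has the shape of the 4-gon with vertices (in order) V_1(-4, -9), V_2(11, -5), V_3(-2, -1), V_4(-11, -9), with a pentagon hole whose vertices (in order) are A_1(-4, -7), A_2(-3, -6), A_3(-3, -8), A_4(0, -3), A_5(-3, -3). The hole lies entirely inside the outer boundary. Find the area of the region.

75

Outer boundary:
V_1→V_2: (-4)(-5) − (11)(-9) = 119
V_2→V_3: (11)(-1) − (-2)(-5) = -21
V_3→V_4: (-2)(-9) − (-11)(-1) = 7
V_4→V_1: (-11)(-9) − (-4)(-9) = 63
Σ = 168
Area = |Σ|/2 = 84.
Hole:
Apply the shoelace (surveyor's) formula: 2A = Σ (x_i·y_{i+1} − x_{i+1}·y_i), indices taken mod 5.
Σ = (3) + (6) + (9) + (-9) + (9) = 18
Area = |Σ|/2 = 9.
Net area = 84 − 9 = 75.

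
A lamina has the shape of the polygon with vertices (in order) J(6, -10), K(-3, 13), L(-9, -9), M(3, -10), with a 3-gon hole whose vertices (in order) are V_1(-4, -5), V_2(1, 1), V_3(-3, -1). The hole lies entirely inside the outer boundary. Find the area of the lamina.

Outer boundary:
Apply the shoelace (surveyor's) formula: 2A = Σ (x_i·y_{i+1} − x_{i+1}·y_i), indices taken mod 4.
Σ = (48) + (144) + (117) + (30) = 339
Area = |Σ|/2 = 169.5.
Hole:
Apply Gauss's area formula: 2A = Σ (x_i·y_{i+1} − x_{i+1}·y_i), indices taken mod 3.
Cross-terms: 1, 2, 11  ⇒  Σ = 14
Area = |Σ|/2 = 7.
Net area = 169.5 − 7 = 162.5.

162.5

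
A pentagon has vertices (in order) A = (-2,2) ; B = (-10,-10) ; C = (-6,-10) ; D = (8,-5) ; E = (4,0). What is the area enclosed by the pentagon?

Apply Gauss's area formula: 2A = Σ (x_i·y_{i+1} − x_{i+1}·y_i), indices taken mod 5.
Cross-terms: 40, 40, 110, 20, 8  ⇒  Σ = 218
Area = |Σ|/2 = 109.

109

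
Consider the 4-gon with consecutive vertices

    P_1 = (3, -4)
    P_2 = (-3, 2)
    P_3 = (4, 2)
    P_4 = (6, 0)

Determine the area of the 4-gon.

Apply the shoelace (surveyor's) formula: 2A = Σ (x_i·y_{i+1} − x_{i+1}·y_i), indices taken mod 4.
Σ = (-6) + (-14) + (-12) + (-24) = -56
Area = |Σ|/2 = 28.

28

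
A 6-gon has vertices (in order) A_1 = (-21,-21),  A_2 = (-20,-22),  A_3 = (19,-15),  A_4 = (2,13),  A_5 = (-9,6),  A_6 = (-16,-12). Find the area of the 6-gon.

Cross-terms: 42, 718, 277, 129, 204, 84  ⇒  Σ = 1454
Area = |Σ|/2 = 727.

727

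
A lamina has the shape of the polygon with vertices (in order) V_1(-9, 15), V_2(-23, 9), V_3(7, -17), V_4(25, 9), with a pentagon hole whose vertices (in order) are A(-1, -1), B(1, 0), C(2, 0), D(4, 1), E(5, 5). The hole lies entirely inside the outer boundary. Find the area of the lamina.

759

Outer boundary:
Σ = (264) + (328) + (488) + (456) = 1536
Area = |Σ|/2 = 768.
Hole:
Σ = (1) + (0) + (2) + (15) + (0) = 18
Area = |Σ|/2 = 9.
Net area = 768 − 9 = 759.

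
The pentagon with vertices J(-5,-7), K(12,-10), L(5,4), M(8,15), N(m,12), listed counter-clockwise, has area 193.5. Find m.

2

The doubled signed area Σ (x_i y_{i+1} − x_{i+1} y_i) is linear in m.
With m=0 it equals 431; the coefficient of m is -22 (from the two edges through N).
So -22·m + 431 = 2·193.5 = 387 ⇒ m = 2.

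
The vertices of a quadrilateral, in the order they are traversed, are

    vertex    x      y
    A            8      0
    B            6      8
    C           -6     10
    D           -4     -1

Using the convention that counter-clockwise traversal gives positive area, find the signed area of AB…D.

Apply Gauss's area formula: 2A = Σ (x_i·y_{i+1} − x_{i+1}·y_i), indices taken mod 4.
Σ = (64) + (108) + (46) + (8) = 226
Signed area = Σ/2 = 113 (positive ⇒ counter-clockwise traversal).

113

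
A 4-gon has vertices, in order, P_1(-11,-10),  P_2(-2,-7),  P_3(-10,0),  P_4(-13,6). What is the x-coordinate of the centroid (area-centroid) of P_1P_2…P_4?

Apply the shoelace (surveyor's) formula. First the cross-terms c_i = x_i·y_{i+1} − x_{i+1}·y_i:
  57, -70, -60, 196  ⇒  2A = 123, A = 61.5.
Then Σ (x_i + x_{i+1})·c_i = -3225, so x̄ = -3225 / (6·61.5) = -1075/123.

-1075/123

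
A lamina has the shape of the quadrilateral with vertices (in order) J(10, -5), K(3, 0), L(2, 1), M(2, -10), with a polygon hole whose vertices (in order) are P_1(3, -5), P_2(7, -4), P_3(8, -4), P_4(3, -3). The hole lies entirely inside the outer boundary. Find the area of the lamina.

38.5

Outer boundary:
Apply Gauss's area formula: 2A = Σ (x_i·y_{i+1} − x_{i+1}·y_i), indices taken mod 4.
Σ = (15) + (3) + (-22) + (90) = 86
Area = |Σ|/2 = 43.
Hole:
Apply the surveyor's formula: 2A = Σ (x_i·y_{i+1} − x_{i+1}·y_i), indices taken mod 4.
P_1→P_2: (3)(-4) − (7)(-5) = 23
P_2→P_3: (7)(-4) − (8)(-4) = 4
P_3→P_4: (8)(-3) − (3)(-4) = -12
P_4→P_1: (3)(-5) − (3)(-3) = -6
Σ = 9
Area = |Σ|/2 = 4.5.
Net area = 43 − 4.5 = 38.5.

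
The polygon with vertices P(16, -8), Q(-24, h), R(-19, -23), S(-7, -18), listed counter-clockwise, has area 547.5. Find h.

The doubled signed area Σ (x_i y_{i+1} − x_{i+1} y_i) is linear in h.
With h=0 it equals 885; the coefficient of h is 35 (from the two edges through Q).
So 35·h + 885 = 2·547.5 = 1095 ⇒ h = 6.

6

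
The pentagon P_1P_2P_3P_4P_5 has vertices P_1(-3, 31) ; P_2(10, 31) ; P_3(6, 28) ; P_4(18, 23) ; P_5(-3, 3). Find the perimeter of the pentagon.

|P_1P_2| = √((13)² + (0)²) = √169 = 13
|P_2P_3| = √((-4)² + (-3)²) = √25 = 5
|P_3P_4| = √((12)² + (-5)²) = √169 = 13
|P_4P_5| = √((-21)² + (-20)²) = √841 = 29
|P_5P_1| = √((0)² + (28)²) = √784 = 28
Perimeter = 13 + 5 + 13 + 29 + 28 = 88.

88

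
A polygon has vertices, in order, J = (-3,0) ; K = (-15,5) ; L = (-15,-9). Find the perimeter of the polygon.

|JK| = √((-12)² + (5)²) = √169 = 13
|KL| = √((0)² + (-14)²) = √196 = 14
|LJ| = √((12)² + (9)²) = √225 = 15
Perimeter = 13 + 14 + 15 = 42.

42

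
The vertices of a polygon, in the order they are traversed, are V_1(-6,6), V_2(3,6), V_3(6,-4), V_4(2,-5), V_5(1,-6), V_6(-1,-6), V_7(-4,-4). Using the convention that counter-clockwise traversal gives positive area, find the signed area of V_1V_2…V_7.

Apply the shoelace (surveyor's) formula: 2A = Σ (x_i·y_{i+1} − x_{i+1}·y_i), indices taken mod 7.
Σ = (-54) + (-48) + (-22) + (-7) + (-12) + (-20) + (-48) = -211
Signed area = Σ/2 = -105.5 (negative ⇒ clockwise traversal).

-105.5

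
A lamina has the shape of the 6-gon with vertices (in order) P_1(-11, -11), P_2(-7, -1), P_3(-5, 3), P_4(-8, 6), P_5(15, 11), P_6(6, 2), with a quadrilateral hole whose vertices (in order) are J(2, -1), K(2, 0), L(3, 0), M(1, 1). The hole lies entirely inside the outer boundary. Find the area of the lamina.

Outer boundary:
Cross-terms: -66, -26, -6, -178, -36, -44  ⇒  Σ = -356
Area = |Σ|/2 = 178.
Hole:
Apply the surveyor's formula: 2A = Σ (x_i·y_{i+1} − x_{i+1}·y_i), indices taken mod 4.
Σ = (2) + (0) + (3) + (-3) = 2
Area = |Σ|/2 = 1.
Net area = 178 − 1 = 177.

177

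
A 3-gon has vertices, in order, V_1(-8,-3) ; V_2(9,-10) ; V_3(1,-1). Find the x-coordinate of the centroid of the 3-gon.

Apply Gauss's area formula. First the cross-terms c_i = x_i·y_{i+1} − x_{i+1}·y_i:
  107, 1, -11  ⇒  2A = 97, A = 48.5.
Then Σ (x_i + x_{i+1})·c_i = 194, so x̄ = 194 / (6·48.5) = 2/3.

2/3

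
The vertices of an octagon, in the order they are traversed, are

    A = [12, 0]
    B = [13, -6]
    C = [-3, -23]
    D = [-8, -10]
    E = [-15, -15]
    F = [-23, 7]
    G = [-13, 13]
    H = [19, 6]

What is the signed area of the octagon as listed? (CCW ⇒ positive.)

A→B: (12)(-6) − (13)(0) = -72
B→C: (13)(-23) − (-3)(-6) = -317
C→D: (-3)(-10) − (-8)(-23) = -154
D→E: (-8)(-15) − (-15)(-10) = -30
E→F: (-15)(7) − (-23)(-15) = -450
F→G: (-23)(13) − (-13)(7) = -208
G→H: (-13)(6) − (19)(13) = -325
H→A: (19)(0) − (12)(6) = -72
Σ = -1628
Signed area = Σ/2 = -814 (negative ⇒ clockwise traversal).

-814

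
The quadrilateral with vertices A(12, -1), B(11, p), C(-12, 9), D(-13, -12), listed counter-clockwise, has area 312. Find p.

4

Write out the shoelace sum; only the two edges meeting at B involve p:
2·Area = [(12·p − 11·(-1)) + (11·9 − (-12)·p)] + 418
       = 24·p + 528 = 624
⇒ p = 4.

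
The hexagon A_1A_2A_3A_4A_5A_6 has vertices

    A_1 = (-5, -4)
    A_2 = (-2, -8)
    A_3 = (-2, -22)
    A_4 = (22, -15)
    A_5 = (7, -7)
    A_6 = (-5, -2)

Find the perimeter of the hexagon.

76

|A_1A_2| = √((3)² + (-4)²) = √25 = 5
|A_2A_3| = √((0)² + (-14)²) = √196 = 14
|A_3A_4| = √((24)² + (7)²) = √625 = 25
|A_4A_5| = √((-15)² + (8)²) = √289 = 17
|A_5A_6| = √((-12)² + (5)²) = √169 = 13
|A_6A_1| = √((0)² + (-2)²) = √4 = 2
Perimeter = 5 + 14 + 25 + 17 + 13 + 2 = 76.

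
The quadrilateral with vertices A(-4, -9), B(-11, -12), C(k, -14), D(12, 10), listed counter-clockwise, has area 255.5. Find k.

14

The doubled signed area Σ (x_i y_{i+1} − x_{i+1} y_i) is linear in k.
With k=0 it equals 203; the coefficient of k is 22 (from the two edges through C).
So 22·k + 203 = 2·255.5 = 511 ⇒ k = 14.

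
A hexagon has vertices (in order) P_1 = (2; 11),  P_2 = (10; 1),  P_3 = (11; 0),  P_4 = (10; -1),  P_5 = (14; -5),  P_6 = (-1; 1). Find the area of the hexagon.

Σ = (-108) + (-11) + (-11) + (-36) + (9) + (-13) = -170
Area = |Σ|/2 = 85.

85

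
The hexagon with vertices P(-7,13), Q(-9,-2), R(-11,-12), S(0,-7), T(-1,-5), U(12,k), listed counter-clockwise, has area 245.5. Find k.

Write out the shoelace sum; only the two edges meeting at U involve k:
2·Area = [((-1)·k − 12·(-5)) + (12·13 − (-7)·k)] + 287
       = 6·k + 503 = 491
⇒ k = -2.

-2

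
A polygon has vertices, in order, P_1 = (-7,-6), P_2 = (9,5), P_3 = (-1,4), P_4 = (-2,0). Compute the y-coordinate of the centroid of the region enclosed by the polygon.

Apply the shoelace (surveyor's) formula. First the cross-terms c_i = x_i·y_{i+1} − x_{i+1}·y_i:
  19, 41, 8, 12  ⇒  2A = 80, A = 40.
Then Σ (y_i + y_{i+1})·c_i = 310, so ȳ = 310 / (6·40) = 31/24.

31/24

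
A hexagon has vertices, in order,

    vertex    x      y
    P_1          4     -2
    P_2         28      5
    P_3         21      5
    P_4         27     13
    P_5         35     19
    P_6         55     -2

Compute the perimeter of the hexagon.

|P_1P_2| = √((24)² + (7)²) = √625 = 25
|P_2P_3| = √((-7)² + (0)²) = √49 = 7
|P_3P_4| = √((6)² + (8)²) = √100 = 10
|P_4P_5| = √((8)² + (6)²) = √100 = 10
|P_5P_6| = √((20)² + (-21)²) = √841 = 29
|P_6P_1| = √((-51)² + (0)²) = √2601 = 51
Perimeter = 25 + 7 + 10 + 10 + 29 + 51 = 132.

132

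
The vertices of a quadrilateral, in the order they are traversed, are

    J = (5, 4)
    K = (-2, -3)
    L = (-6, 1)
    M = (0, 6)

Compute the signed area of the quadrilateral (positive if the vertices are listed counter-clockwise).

Apply the surveyor's formula: 2A = Σ (x_i·y_{i+1} − x_{i+1}·y_i), indices taken mod 4.
Σ = (-7) + (-20) + (-36) + (-30) = -93
Signed area = Σ/2 = -46.5 (negative ⇒ clockwise traversal).

-46.5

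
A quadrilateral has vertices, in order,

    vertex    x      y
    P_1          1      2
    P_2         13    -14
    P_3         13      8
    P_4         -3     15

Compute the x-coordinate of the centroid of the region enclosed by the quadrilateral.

253/37

Apply the shoelace (surveyor's) formula. First the cross-terms c_i = x_i·y_{i+1} − x_{i+1}·y_i:
  -40, 286, 219, -21  ⇒  2A = 444, A = 222.
Then Σ (x_i + x_{i+1})·c_i = 9108, so x̄ = 9108 / (6·222) = 253/37.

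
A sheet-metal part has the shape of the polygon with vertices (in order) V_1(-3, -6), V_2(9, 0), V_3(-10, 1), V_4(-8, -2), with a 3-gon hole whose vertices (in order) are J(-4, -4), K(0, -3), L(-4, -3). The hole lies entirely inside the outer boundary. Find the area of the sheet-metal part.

64.5

Outer boundary:
Apply Gauss's area formula: 2A = Σ (x_i·y_{i+1} − x_{i+1}·y_i), indices taken mod 4.
V_1→V_2: (-3)(0) − (9)(-6) = 54
V_2→V_3: (9)(1) − (-10)(0) = 9
V_3→V_4: (-10)(-2) − (-8)(1) = 28
V_4→V_1: (-8)(-6) − (-3)(-2) = 42
Σ = 133
Area = |Σ|/2 = 66.5.
Hole:
Σ = (12) + (-12) + (4) = 4
Area = |Σ|/2 = 2.
Net area = 66.5 − 2 = 64.5.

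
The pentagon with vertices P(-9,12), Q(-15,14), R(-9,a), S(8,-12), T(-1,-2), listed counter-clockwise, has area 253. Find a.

-12

Write out the shoelace sum; only the two edges meeting at R involve a:
2·Area = [((-15)·a − (-9)·14) + ((-9)·(-12) − 8·a)] + -4
       = -23·a + 230 = 506
⇒ a = -12.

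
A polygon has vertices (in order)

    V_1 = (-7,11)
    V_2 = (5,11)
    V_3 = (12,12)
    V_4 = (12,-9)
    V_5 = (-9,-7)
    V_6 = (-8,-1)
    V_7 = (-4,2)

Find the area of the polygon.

Apply Gauss's area formula: 2A = Σ (x_i·y_{i+1} − x_{i+1}·y_i), indices taken mod 7.
Σ = (-132) + (-72) + (-252) + (-165) + (-47) + (-20) + (-30) = -718
Area = |Σ|/2 = 359.

359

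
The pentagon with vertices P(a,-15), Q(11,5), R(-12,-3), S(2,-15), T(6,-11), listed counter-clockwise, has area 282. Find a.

Write out the shoelace sum; only the two edges meeting at P involve a:
2·Area = [(6·(-15) − a·(-11)) + (a·5 − 11·(-15))] + 281
       = 16·a + 356 = 564
⇒ a = 13.

13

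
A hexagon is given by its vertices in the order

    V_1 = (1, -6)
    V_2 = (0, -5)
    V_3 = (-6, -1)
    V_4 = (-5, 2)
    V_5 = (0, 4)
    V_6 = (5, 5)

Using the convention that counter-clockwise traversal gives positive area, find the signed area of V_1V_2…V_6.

-63.5

Apply the surveyor's formula: 2A = Σ (x_i·y_{i+1} − x_{i+1}·y_i), indices taken mod 6.
Cross-terms: -5, -30, -17, -20, -20, -35  ⇒  Σ = -127
Signed area = Σ/2 = -63.5 (negative ⇒ clockwise traversal).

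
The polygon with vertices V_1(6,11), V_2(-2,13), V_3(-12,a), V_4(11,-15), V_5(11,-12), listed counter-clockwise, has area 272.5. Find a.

The doubled signed area Σ (x_i y_{i+1} − x_{i+1} y_i) is linear in a.
With a=0 it equals 662; the coefficient of a is -13 (from the two edges through V_3).
So -13·a + 662 = 2·272.5 = 545 ⇒ a = 9.

9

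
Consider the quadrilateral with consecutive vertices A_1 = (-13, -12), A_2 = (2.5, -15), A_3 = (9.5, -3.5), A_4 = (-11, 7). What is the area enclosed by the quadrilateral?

Σ = (225) + (133.75) + (28) + (223) = 609.75
Area = |Σ|/2 = 304.875.

304.875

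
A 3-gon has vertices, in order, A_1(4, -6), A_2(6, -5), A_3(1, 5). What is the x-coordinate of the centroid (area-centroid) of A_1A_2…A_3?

Apply Gauss's area formula. First the cross-terms c_i = x_i·y_{i+1} − x_{i+1}·y_i:
  16, 35, -26  ⇒  2A = 25, A = 12.5.
Then Σ (x_i + x_{i+1})·c_i = 275, so x̄ = 275 / (6·12.5) = 11/3.

11/3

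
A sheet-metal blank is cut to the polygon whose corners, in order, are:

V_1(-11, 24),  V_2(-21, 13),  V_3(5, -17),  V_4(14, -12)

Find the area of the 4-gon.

Apply Gauss's area formula: 2A = Σ (x_i·y_{i+1} − x_{i+1}·y_i), indices taken mod 4.
V_1→V_2: (-11)(13) − (-21)(24) = 361
V_2→V_3: (-21)(-17) − (5)(13) = 292
V_3→V_4: (5)(-12) − (14)(-17) = 178
V_4→V_1: (14)(24) − (-11)(-12) = 204
Σ = 1035
Area = |Σ|/2 = 517.5.

517.5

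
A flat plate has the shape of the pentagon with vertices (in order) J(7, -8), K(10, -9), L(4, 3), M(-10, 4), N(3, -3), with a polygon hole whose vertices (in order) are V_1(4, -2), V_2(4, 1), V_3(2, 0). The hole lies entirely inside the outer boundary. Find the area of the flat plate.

69

Outer boundary:
Apply the shoelace formula: 2A = Σ (x_i·y_{i+1} − x_{i+1}·y_i), indices taken mod 5.
Cross-terms: 17, 66, 46, 18, -3  ⇒  Σ = 144
Area = |Σ|/2 = 72.
Hole:
V_1→V_2: (4)(1) − (4)(-2) = 12
V_2→V_3: (4)(0) − (2)(1) = -2
V_3→V_1: (2)(-2) − (4)(0) = -4
Σ = 6
Area = |Σ|/2 = 3.
Net area = 72 − 3 = 69.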